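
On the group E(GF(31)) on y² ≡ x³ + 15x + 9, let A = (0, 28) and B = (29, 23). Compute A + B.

(16, 25)

(0, 28) + (29, 23). λ = (23 - 28)/(29 - 0) ≡ 26/29 mod 31. 29⁻¹ ≡ 15 (mod 31) since 29·15 = 435 ≡ 1, so λ ≡ 18.
  x = λ² - 0 - 29 = 324 - 29 ≡ 16; y = λ·(0 - 16) - 28 ≡ 25. → (16, 25)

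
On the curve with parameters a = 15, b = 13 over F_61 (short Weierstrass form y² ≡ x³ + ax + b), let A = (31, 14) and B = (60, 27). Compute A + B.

(31, 14) + (60, 27). λ = (27 - 14)/(60 - 31) ≡ 13/29 mod 61. 29⁻¹ ≡ 40 (mod 61), so λ ≡ 32.
  x = λ² - 31 - 60 = 1024 - 91 ≡ 18; y = λ·(31 - 18) - 14 ≡ 36. → (18, 36)

(18, 36)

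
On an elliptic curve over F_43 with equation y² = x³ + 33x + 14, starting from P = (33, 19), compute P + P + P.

(24, 15)

Repeated addition: build up to 3P.
2P: tangent at (33, 19): λ = (3·33² + 33)/(2·19) ≡ 32/38. 38⁻¹ ≡ 17 (mod 43), so λ ≡ 32·17 ≡ 28.
  x = λ² - 33 - 33 = 784 - 66 ≡ 30; y = λ·(33 - 30) - 19 ≡ 22. → (30, 22)
3P: (30, 22) + (33, 19). λ = (19 - 22)/(33 - 30) ≡ 40/3 mod 43. 3⁻¹ ≡ 29 (mod 43), so λ ≡ 42.
  x = λ² - 30 - 33 = 1764 - 63 ≡ 24; y = λ·(30 - 24) - 22 ≡ 15. → (24, 15)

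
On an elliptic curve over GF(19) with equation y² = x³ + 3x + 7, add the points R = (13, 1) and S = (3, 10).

(13, 1) + (3, 10). λ = (10 - 1)/(3 - 13) ≡ 9/9 mod 19. 9⁻¹ ≡ 17 (mod 19) since 9·17 = 153 ≡ 1, so λ ≡ 1.
  x = λ² - 13 - 3 = 1 - 16 ≡ 4; y = λ·(13 - 4) - 1 ≡ 8. → (4, 8)

(4, 8)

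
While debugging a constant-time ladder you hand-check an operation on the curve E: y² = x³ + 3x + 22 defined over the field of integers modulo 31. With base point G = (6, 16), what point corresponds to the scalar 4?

Double-and-add on 4 = (100)₂. Start with G = (6, 16) for the leading 1-bit.
double: tangent at (6, 16): λ = (3·6² + 3)/(2·16) ≡ 18/1. 1⁻¹ ≡ 1 (mod 31), so λ ≡ 18·1 ≡ 18.
  x = λ² - 6 - 6 = 324 - 12 ≡ 2; y = λ·(6 - 2) - 16 ≡ 25. → (2, 25)
double: tangent at (2, 25): λ = (3·2² + 3)/(2·25) ≡ 15/19. 19⁻¹ ≡ 18 (mod 31), so λ ≡ 15·18 ≡ 22.
  x = λ² - 2 - 2 = 484 - 4 ≡ 15; y = λ·(2 - 15) - 25 ≡ 30. → (15, 30)

(15, 30)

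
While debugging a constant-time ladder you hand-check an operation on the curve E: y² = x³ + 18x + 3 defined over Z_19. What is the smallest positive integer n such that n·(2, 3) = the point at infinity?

2P: tangent at (2, 3): λ = (3·2² + 18)/(2·3) ≡ 11/6. 6⁻¹ ≡ 16 (mod 19), so λ ≡ 11·16 ≡ 5.
  x = λ² - 2 - 2 = 25 - 4 ≡ 2; y = λ·(2 - 2) - 3 ≡ 16. → (2, 16)
3P: (2, 16) + (2, 3): same x and y₁ ≡ -y₂, so the sum is the point at infinity.
3P = the point at infinity, so the order is 3.

3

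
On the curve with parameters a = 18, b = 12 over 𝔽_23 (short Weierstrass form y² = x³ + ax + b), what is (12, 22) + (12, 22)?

tangent at (12, 22): λ = (3·12² + 18)/(2·22) ≡ 13/21. 21⁻¹ ≡ 11 (mod 23), so λ ≡ 13·11 ≡ 5.
  x = λ² - 12 - 12 = 25 - 24 ≡ 1; y = λ·(12 - 1) - 22 ≡ 10. → (1, 10)

(1, 10)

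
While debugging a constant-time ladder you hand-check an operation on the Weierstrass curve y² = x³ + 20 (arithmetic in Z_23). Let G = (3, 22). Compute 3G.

Repeated addition: build up to 3G.
2G: tangent at (3, 22): λ = (3·3² + 0)/(2·22) ≡ 4/21. 21⁻¹ ≡ 11 (mod 23), so λ ≡ 4·11 ≡ 21.
  x = λ² - 3 - 3 = 441 - 6 ≡ 21; y = λ·(3 - 21) - 22 ≡ 14. → (21, 14)
3G: (21, 14) + (3, 22). λ = (22 - 14)/(3 - 21) ≡ 8/5 mod 23. 5⁻¹ ≡ 14 (mod 23), so λ ≡ 20.
  x = λ² - 21 - 3 = 400 - 24 ≡ 8; y = λ·(21 - 8) - 14 ≡ 16. → (8, 16)

(8, 16)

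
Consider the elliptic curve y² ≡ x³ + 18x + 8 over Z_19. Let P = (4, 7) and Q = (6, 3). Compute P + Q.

(4, 7) + (6, 3). λ = (3 - 7)/(6 - 4) ≡ 15/2 mod 19. 2⁻¹ ≡ 10 (mod 19) since 2·10 = 20 ≡ 1, so λ ≡ 17.
  x = λ² - 4 - 6 = 289 - 10 ≡ 13; y = λ·(4 - 13) - 7 ≡ 11. → (13, 11)

(13, 11)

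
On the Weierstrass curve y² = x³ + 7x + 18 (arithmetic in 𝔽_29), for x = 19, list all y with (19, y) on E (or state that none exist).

x³ + 7x + 18 = 7010 ≡ 21 (mod 29).
21 is a non-residue mod 29; no y exists.

none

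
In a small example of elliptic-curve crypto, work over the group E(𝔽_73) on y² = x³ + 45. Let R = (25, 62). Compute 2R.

(71, 16)

tangent at (25, 62): λ = (3·25² + 0)/(2·62) ≡ 50/51. 51⁻¹ ≡ 63 (mod 73) since 51·63 = 3213 ≡ 1, so λ ≡ 50·63 ≡ 11.
  x = λ² - 25 - 25 = 121 - 50 ≡ 71; y = λ·(25 - 71) - 62 ≡ 16. → (71, 16)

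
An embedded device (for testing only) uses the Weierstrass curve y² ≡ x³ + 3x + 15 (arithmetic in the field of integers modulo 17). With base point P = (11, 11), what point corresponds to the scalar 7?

Repeated addition: build up to 7P.
2P: tangent at (11, 11): λ = (3·11² + 3)/(2·11) ≡ 9/5. 5⁻¹ ≡ 7 (mod 17), so λ ≡ 9·7 ≡ 12.
  x = λ² - 11 - 11 = 144 - 22 ≡ 3; y = λ·(11 - 3) - 11 ≡ 0. → (3, 0)
3P: (3, 0) + (11, 11). λ = (11 - 0)/(11 - 3) ≡ 11/8 mod 17. 8⁻¹ ≡ 15 (mod 17), so λ ≡ 12.
  x = λ² - 3 - 11 = 144 - 14 ≡ 11; y = λ·(3 - 11) - 0 ≡ 6. → (11, 6)
4P: (11, 6) + (11, 11): same x and y₁ ≡ -y₂, so the sum is the point at infinity.
5P: the point at infinity + (11, 11) = (11, 11) (identity).
6P: tangent at (11, 11): λ = (3·11² + 3)/(2·11) ≡ 9/5. 5⁻¹ ≡ 7 (mod 17), so λ ≡ 9·7 ≡ 12.
  x = λ² - 11 - 11 = 144 - 22 ≡ 3; y = λ·(11 - 3) - 11 ≡ 0. → (3, 0)
7P: (3, 0) + (11, 11). λ = (11 - 0)/(11 - 3) ≡ 11/8 mod 17. 8⁻¹ ≡ 15 (mod 17), so λ ≡ 12.
  x = λ² - 3 - 11 = 144 - 14 ≡ 11; y = λ·(3 - 11) - 0 ≡ 6. → (11, 6)

(11, 6)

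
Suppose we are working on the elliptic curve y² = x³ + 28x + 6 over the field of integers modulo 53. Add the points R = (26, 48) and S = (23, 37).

(26, 48) + (23, 37). λ = (37 - 48)/(23 - 26) ≡ 42/50 mod 53. 50⁻¹ ≡ 35 (mod 53), so λ ≡ 39.
  x = λ² - 26 - 23 = 1521 - 49 ≡ 41; y = λ·(26 - 41) - 48 ≡ 3. → (41, 3)

(41, 3)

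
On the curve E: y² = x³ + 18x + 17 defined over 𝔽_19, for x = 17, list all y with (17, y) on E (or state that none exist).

x³ + 18x + 17 = 5236 ≡ 11 (mod 19).
Square roots of 11 mod 19: 7 and 12 (since 7² = 49 ≡ 11).

7, 12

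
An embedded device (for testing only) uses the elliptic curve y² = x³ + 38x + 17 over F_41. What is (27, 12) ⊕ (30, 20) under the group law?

(27, 12) + (30, 20). λ = (20 - 12)/(30 - 27) ≡ 8/3 mod 41. 3⁻¹ ≡ 14 (mod 41) since 3·14 = 42 ≡ 1, so λ ≡ 30.
  x = λ² - 27 - 30 = 900 - 57 ≡ 23; y = λ·(27 - 23) - 12 ≡ 26. → (23, 26)

(23, 26)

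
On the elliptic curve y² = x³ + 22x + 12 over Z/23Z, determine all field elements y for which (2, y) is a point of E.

8, 15

x³ + 22x + 12 = 64 ≡ 18 (mod 23).
Square roots of 18 mod 23: 8 and 15 (since 8² = 64 ≡ 18).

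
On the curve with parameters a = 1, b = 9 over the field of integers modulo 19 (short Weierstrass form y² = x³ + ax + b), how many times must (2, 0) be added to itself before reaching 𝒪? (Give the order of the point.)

2

2P: (2, 0) + (2, 0): same x and y₁ ≡ -y₂, so the sum is 𝒪.
2P = 𝒪, so the order is 2.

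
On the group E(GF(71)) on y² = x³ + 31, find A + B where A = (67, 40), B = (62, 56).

(67, 40) + (62, 56). λ = (56 - 40)/(62 - 67) ≡ 16/66 mod 71. 66⁻¹ ≡ 14 (mod 71) since 66·14 = 924 ≡ 1, so λ ≡ 11.
  x = λ² - 67 - 62 = 121 - 129 ≡ 63; y = λ·(67 - 63) - 40 ≡ 4. → (63, 4)

(63, 4)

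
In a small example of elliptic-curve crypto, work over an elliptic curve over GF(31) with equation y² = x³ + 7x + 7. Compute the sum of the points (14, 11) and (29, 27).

(14, 11) + (29, 27). λ = (27 - 11)/(29 - 14) ≡ 16/15 mod 31. 15⁻¹ ≡ 29 (mod 31) since 15·29 = 435 ≡ 1, so λ ≡ 30.
  x = λ² - 14 - 29 = 900 - 43 ≡ 20; y = λ·(14 - 20) - 11 ≡ 26. → (20, 26)

(20, 26)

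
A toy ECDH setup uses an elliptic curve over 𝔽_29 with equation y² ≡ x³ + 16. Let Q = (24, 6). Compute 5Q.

Double-and-add on 5 = (101)₂. Start with Q = (24, 6) for the leading 1-bit.
double: tangent at (24, 6): λ = (3·24² + 0)/(2·6) ≡ 17/12. 12⁻¹ ≡ 17 (mod 29) since 12·17 = 204 ≡ 1, so λ ≡ 17·17 ≡ 28.
  x = λ² - 24 - 24 = 784 - 48 ≡ 11; y = λ·(24 - 11) - 6 ≡ 10. → (11, 10)
double: tangent at (11, 10): λ = (3·11² + 0)/(2·10) ≡ 15/20. 20⁻¹ ≡ 16 (mod 29), so λ ≡ 15·16 ≡ 8.
  x = λ² - 11 - 11 = 64 - 22 ≡ 13; y = λ·(11 - 13) - 10 ≡ 3. → (13, 3)
add Q: (13, 3) + (24, 6). λ = (6 - 3)/(24 - 13) ≡ 3/11 mod 29. 11⁻¹ ≡ 8 (mod 29), so λ ≡ 24.
  x = λ² - 13 - 24 = 576 - 37 ≡ 17; y = λ·(13 - 17) - 3 ≡ 17. → (17, 17)

(17, 17)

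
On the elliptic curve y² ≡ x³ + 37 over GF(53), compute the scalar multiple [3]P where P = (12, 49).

Repeated addition: build up to 3P.
2P: tangent at (12, 49): λ = (3·12² + 0)/(2·49) ≡ 8/45. 45⁻¹ ≡ 33 (mod 53), so λ ≡ 8·33 ≡ 52.
  x = λ² - 12 - 12 = 2704 - 24 ≡ 30; y = λ·(12 - 30) - 49 ≡ 22. → (30, 22)
3P: (30, 22) + (12, 49). λ = (49 - 22)/(12 - 30) ≡ 27/35 mod 53. 35⁻¹ ≡ 50 (mod 53), so λ ≡ 25.
  x = λ² - 30 - 12 = 625 - 42 ≡ 0; y = λ·(30 - 0) - 22 ≡ 39. → (0, 39)

(0, 39)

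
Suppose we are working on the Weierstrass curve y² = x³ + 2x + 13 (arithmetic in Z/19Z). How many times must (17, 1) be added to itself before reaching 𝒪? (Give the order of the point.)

8

2P: tangent at (17, 1): λ = (3·17² + 2)/(2·1) ≡ 14/2. 2⁻¹ ≡ 10 (mod 19), so λ ≡ 14·10 ≡ 7.
  x = λ² - 17 - 17 = 49 - 34 ≡ 15; y = λ·(17 - 15) - 1 ≡ 13. → (15, 13)
3P: (15, 13) + (17, 1). λ = (1 - 13)/(17 - 15) ≡ 7/2 mod 19. 2⁻¹ ≡ 10 (mod 19), so λ ≡ 13.
  x = λ² - 15 - 17 = 169 - 32 ≡ 4; y = λ·(15 - 4) - 13 ≡ 16. → (4, 16)
4P: (4, 16) + (17, 1). λ = (1 - 16)/(17 - 4) ≡ 4/13 mod 19. 13⁻¹ ≡ 3 (mod 19), so λ ≡ 12.
  x = λ² - 4 - 17 = 144 - 21 ≡ 9; y = λ·(4 - 9) - 16 ≡ 0. → (9, 0)
5P: (9, 0) + (17, 1). λ = (1 - 0)/(17 - 9) ≡ 1/8 mod 19. 8⁻¹ ≡ 12 (mod 19) since 8·12 = 96 ≡ 1, so λ ≡ 12.
  x = λ² - 9 - 17 = 144 - 26 ≡ 4; y = λ·(9 - 4) - 0 ≡ 3. → (4, 3)
6P: (4, 3) + (17, 1). λ = (1 - 3)/(17 - 4) ≡ 17/13 mod 19. 13⁻¹ ≡ 3 (mod 19) since 13·3 = 39 ≡ 1, so λ ≡ 13.
  x = λ² - 4 - 17 = 169 - 21 ≡ 15; y = λ·(4 - 15) - 3 ≡ 6. → (15, 6)
7P: (15, 6) + (17, 1). λ = (1 - 6)/(17 - 15) ≡ 14/2 mod 19. 2⁻¹ ≡ 10 (mod 19), so λ ≡ 7.
  x = λ² - 15 - 17 = 49 - 32 ≡ 17; y = λ·(15 - 17) - 6 ≡ 18. → (17, 18)
8P: (17, 18) + (17, 1): same x and y₁ ≡ -y₂, so the sum is 𝒪.
8P = 𝒪, so the order is 8.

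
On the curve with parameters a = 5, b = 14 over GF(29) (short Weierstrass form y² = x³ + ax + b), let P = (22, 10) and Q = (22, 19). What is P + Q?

O

The two points share x = 22 and their y-coordinates satisfy 10 + 19 ≡ 0 (mod 29), so they are inverses. Their sum is the point at infinity.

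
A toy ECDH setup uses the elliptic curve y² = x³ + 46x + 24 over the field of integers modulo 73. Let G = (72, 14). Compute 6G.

(43, 48)

Repeated addition: build up to 6G.
2G: tangent at (72, 14): λ = (3·72² + 46)/(2·14) ≡ 49/28. 28⁻¹ ≡ 60 (mod 73), so λ ≡ 49·60 ≡ 20.
  x = λ² - 72 - 72 = 400 - 144 ≡ 37; y = λ·(72 - 37) - 14 ≡ 29. → (37, 29)
3G: (37, 29) + (72, 14). λ = (14 - 29)/(72 - 37) ≡ 58/35 mod 73. 35⁻¹ ≡ 48 (mod 73), so λ ≡ 10.
  x = λ² - 37 - 72 = 100 - 109 ≡ 64; y = λ·(37 - 64) - 29 ≡ 66. → (64, 66)
4G: (64, 66) + (72, 14). λ = (14 - 66)/(72 - 64) ≡ 21/8 mod 73. 8⁻¹ ≡ 64 (mod 73), so λ ≡ 30.
  x = λ² - 64 - 72 = 900 - 136 ≡ 34; y = λ·(64 - 34) - 66 ≡ 31. → (34, 31)
5G: (34, 31) + (72, 14). λ = (14 - 31)/(72 - 34) ≡ 56/38 mod 73. 38⁻¹ ≡ 25 (mod 73) since 38·25 = 950 ≡ 1, so λ ≡ 13.
  x = λ² - 34 - 72 = 169 - 106 ≡ 63; y = λ·(34 - 63) - 31 ≡ 30. → (63, 30)
6G: (63, 30) + (72, 14). λ = (14 - 30)/(72 - 63) ≡ 57/9 mod 73. 9⁻¹ ≡ 65 (mod 73), so λ ≡ 55.
  x = λ² - 63 - 72 = 3025 - 135 ≡ 43; y = λ·(63 - 43) - 30 ≡ 48. → (43, 48)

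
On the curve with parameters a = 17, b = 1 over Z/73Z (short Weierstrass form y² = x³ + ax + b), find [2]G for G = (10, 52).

tangent at (10, 52): λ = (3·10² + 17)/(2·52) ≡ 25/31. 31⁻¹ ≡ 33 (mod 73) since 31·33 = 1023 ≡ 1, so λ ≡ 25·33 ≡ 22.
  x = λ² - 10 - 10 = 484 - 20 ≡ 26; y = λ·(10 - 26) - 52 ≡ 34. → (26, 34)

(26, 34)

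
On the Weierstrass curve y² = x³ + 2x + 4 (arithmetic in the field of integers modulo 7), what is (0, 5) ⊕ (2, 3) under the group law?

(6, 1)

(0, 5) + (2, 3). λ = (3 - 5)/(2 - 0) ≡ 5/2 mod 7. 2⁻¹ ≡ 4 (mod 7), so λ ≡ 6.
  x = λ² - 0 - 2 = 36 - 2 ≡ 6; y = λ·(0 - 6) - 5 ≡ 1. → (6, 1)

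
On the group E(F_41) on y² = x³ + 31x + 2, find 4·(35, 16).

(0, 24)

Write P = (35, 16).
Double-and-add on 4 = (100)₂. Start with P = (35, 16) for the leading 1-bit.
double: tangent at (35, 16): λ = (3·35² + 31)/(2·16) ≡ 16/32. 32⁻¹ ≡ 9 (mod 41), so λ ≡ 16·9 ≡ 21.
  x = λ² - 35 - 35 = 441 - 70 ≡ 2; y = λ·(35 - 2) - 16 ≡ 21. → (2, 21)
double: tangent at (2, 21): λ = (3·2² + 31)/(2·21) ≡ 2/1. 1⁻¹ ≡ 1 (mod 41), so λ ≡ 2·1 ≡ 2.
  x = λ² - 2 - 2 = 4 - 4 ≡ 0; y = λ·(2 - 0) - 21 ≡ 24. → (0, 24)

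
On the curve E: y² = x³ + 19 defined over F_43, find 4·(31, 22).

Write P = (31, 22).
Double-and-add on 4 = (100)₂. Start with P = (31, 22) for the leading 1-bit.
double: tangent at (31, 22): λ = (3·31² + 0)/(2·22) ≡ 2/1. 1⁻¹ ≡ 1 (mod 43) since 1·1 = 1 ≡ 1, so λ ≡ 2·1 ≡ 2.
  x = λ² - 31 - 31 = 4 - 62 ≡ 28; y = λ·(31 - 28) - 22 ≡ 27. → (28, 27)
double: tangent at (28, 27): λ = (3·28² + 0)/(2·27) ≡ 30/11. 11⁻¹ ≡ 4 (mod 43) since 11·4 = 44 ≡ 1, so λ ≡ 30·4 ≡ 34.
  x = λ² - 28 - 28 = 1156 - 56 ≡ 25; y = λ·(28 - 25) - 27 ≡ 32. → (25, 32)

(25, 32)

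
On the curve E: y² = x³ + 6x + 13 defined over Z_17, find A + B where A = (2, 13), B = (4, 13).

(11, 4)

(2, 13) + (4, 13). λ = (13 - 13)/(4 - 2) ≡ 0/2 mod 17. 2⁻¹ ≡ 9 (mod 17), so λ ≡ 0.
  x = λ² - 2 - 4 = 0 - 6 ≡ 11; y = λ·(2 - 11) - 13 ≡ 4. → (11, 4)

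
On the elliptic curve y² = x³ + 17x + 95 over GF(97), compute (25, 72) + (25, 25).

The two points share x = 25 and their y-coordinates satisfy 72 + 25 ≡ 0 (mod 97), so they are inverses. Their sum is O.

O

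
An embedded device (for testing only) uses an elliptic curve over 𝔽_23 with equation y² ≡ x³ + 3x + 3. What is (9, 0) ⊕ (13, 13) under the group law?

(13, 10)

(9, 0) + (13, 13). λ = (13 - 0)/(13 - 9) ≡ 13/4 mod 23. 4⁻¹ ≡ 6 (mod 23), so λ ≡ 9.
  x = λ² - 9 - 13 = 81 - 22 ≡ 13; y = λ·(9 - 13) - 0 ≡ 10. → (13, 10)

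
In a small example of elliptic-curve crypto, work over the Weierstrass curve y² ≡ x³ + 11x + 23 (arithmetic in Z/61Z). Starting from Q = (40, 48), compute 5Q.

(40, 48)

Double-and-add on 5 = (101)₂. Start with Q = (40, 48) for the leading 1-bit.
double: tangent at (40, 48): λ = (3·40² + 11)/(2·48) ≡ 53/35. 35⁻¹ ≡ 7 (mod 61), so λ ≡ 53·7 ≡ 5.
  x = λ² - 40 - 40 = 25 - 80 ≡ 6; y = λ·(40 - 6) - 48 ≡ 0. → (6, 0)
double: (6, 0) + (6, 0): same x and y₁ ≡ -y₂, so the sum is O.
add Q: O + (40, 48) = (40, 48) (identity).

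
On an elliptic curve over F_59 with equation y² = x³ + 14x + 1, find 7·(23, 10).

(4, 11)

Write P = (23, 10).
Repeated addition: build up to 7P.
2P: tangent at (23, 10): λ = (3·23² + 14)/(2·10) ≡ 8/20. 20⁻¹ ≡ 3 (mod 59) since 20·3 = 60 ≡ 1, so λ ≡ 8·3 ≡ 24.
  x = λ² - 23 - 23 = 576 - 46 ≡ 58; y = λ·(23 - 58) - 10 ≡ 35. → (58, 35)
3P: (58, 35) + (23, 10). λ = (10 - 35)/(23 - 58) ≡ 34/24 mod 59. 24⁻¹ ≡ 32 (mod 59), so λ ≡ 26.
  x = λ² - 58 - 23 = 676 - 81 ≡ 5; y = λ·(58 - 5) - 35 ≡ 45. → (5, 45)
4P: (5, 45) + (23, 10). λ = (10 - 45)/(23 - 5) ≡ 24/18 mod 59. 18⁻¹ ≡ 23 (mod 59) since 18·23 = 414 ≡ 1, so λ ≡ 21.
  x = λ² - 5 - 23 = 441 - 28 ≡ 0; y = λ·(5 - 0) - 45 ≡ 1. → (0, 1)
5P: (0, 1) + (23, 10). λ = (10 - 1)/(23 - 0) ≡ 9/23 mod 59. 23⁻¹ ≡ 18 (mod 59), so λ ≡ 44.
  x = λ² - 0 - 23 = 1936 - 23 ≡ 25; y = λ·(0 - 25) - 1 ≡ 20. → (25, 20)
6P: (25, 20) + (23, 10). λ = (10 - 20)/(23 - 25) ≡ 49/57 mod 59. 57⁻¹ ≡ 29 (mod 59), so λ ≡ 5.
  x = λ² - 25 - 23 = 25 - 48 ≡ 36; y = λ·(25 - 36) - 20 ≡ 43. → (36, 43)
7P: (36, 43) + (23, 10). λ = (10 - 43)/(23 - 36) ≡ 26/46 mod 59. 46⁻¹ ≡ 9 (mod 59) since 46·9 = 414 ≡ 1, so λ ≡ 57.
  x = λ² - 36 - 23 = 3249 - 59 ≡ 4; y = λ·(36 - 4) - 43 ≡ 11. → (4, 11)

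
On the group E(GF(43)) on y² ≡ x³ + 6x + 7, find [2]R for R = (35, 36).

tangent at (35, 36): λ = (3·35² + 6)/(2·36) ≡ 26/29. 29⁻¹ ≡ 3 (mod 43), so λ ≡ 26·3 ≡ 35.
  x = λ² - 35 - 35 = 1225 - 70 ≡ 37; y = λ·(35 - 37) - 36 ≡ 23. → (37, 23)

(37, 23)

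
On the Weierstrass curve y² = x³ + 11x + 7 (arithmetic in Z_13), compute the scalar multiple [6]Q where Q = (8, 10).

(11, 9)

Double-and-add on 6 = (110)₂. Start with Q = (8, 10) for the leading 1-bit.
double: tangent at (8, 10): λ = (3·8² + 11)/(2·10) ≡ 8/7. 7⁻¹ ≡ 2 (mod 13), so λ ≡ 8·2 ≡ 3.
  x = λ² - 8 - 8 = 9 - 16 ≡ 6; y = λ·(8 - 6) - 10 ≡ 9. → (6, 9)
add Q: (6, 9) + (8, 10). λ = (10 - 9)/(8 - 6) ≡ 1/2 mod 13. 2⁻¹ ≡ 7 (mod 13) since 2·7 = 14 ≡ 1, so λ ≡ 7.
  x = λ² - 6 - 8 = 49 - 14 ≡ 9; y = λ·(6 - 9) - 9 ≡ 9. → (9, 9)
double: tangent at (9, 9): λ = (3·9² + 11)/(2·9) ≡ 7/5. 5⁻¹ ≡ 8 (mod 13), so λ ≡ 7·8 ≡ 4.
  x = λ² - 9 - 9 = 16 - 18 ≡ 11; y = λ·(9 - 11) - 9 ≡ 9. → (11, 9)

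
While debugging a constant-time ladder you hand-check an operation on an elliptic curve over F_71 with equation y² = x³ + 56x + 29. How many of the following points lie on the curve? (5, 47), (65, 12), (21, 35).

(5, 47): 47² ≡ 8, rhs ≡ 8 → on.
(65, 12): 12² ≡ 2, rhs ≡ 45 → off.
(21, 35): 35² ≡ 18, rhs ≡ 29 → off.

1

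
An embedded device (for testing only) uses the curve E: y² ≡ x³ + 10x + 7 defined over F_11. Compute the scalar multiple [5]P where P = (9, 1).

Repeated addition: build up to 5P.
2P: tangent at (9, 1): λ = (3·9² + 10)/(2·1) ≡ 0/2. 2⁻¹ ≡ 6 (mod 11), so λ ≡ 0·6 ≡ 0.
  x = λ² - 9 - 9 = 0 - 18 ≡ 4; y = λ·(9 - 4) - 1 ≡ 10. → (4, 10)
3P: (4, 10) + (9, 1). λ = (1 - 10)/(9 - 4) ≡ 2/5 mod 11. 5⁻¹ ≡ 9 (mod 11) since 5·9 = 45 ≡ 1, so λ ≡ 7.
  x = λ² - 4 - 9 = 49 - 13 ≡ 3; y = λ·(4 - 3) - 10 ≡ 8. → (3, 8)
4P: (3, 8) + (9, 1). λ = (1 - 8)/(9 - 3) ≡ 4/6 mod 11. 6⁻¹ ≡ 2 (mod 11), so λ ≡ 8.
  x = λ² - 3 - 9 = 64 - 12 ≡ 8; y = λ·(3 - 8) - 8 ≡ 7. → (8, 7)
5P: (8, 7) + (9, 1). λ = (1 - 7)/(9 - 8) ≡ 5/1 mod 11. 1⁻¹ ≡ 1 (mod 11), so λ ≡ 5.
  x = λ² - 8 - 9 = 25 - 17 ≡ 8; y = λ·(8 - 8) - 7 ≡ 4. → (8, 4)

(8, 4)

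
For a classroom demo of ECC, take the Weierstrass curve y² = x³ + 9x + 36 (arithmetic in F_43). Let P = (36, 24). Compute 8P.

Repeated addition: build up to 8P.
2P: tangent at (36, 24): λ = (3·36² + 9)/(2·24) ≡ 27/5. 5⁻¹ ≡ 26 (mod 43) since 5·26 = 130 ≡ 1, so λ ≡ 27·26 ≡ 14.
  x = λ² - 36 - 36 = 196 - 72 ≡ 38; y = λ·(36 - 38) - 24 ≡ 34. → (38, 34)
3P: (38, 34) + (36, 24). λ = (24 - 34)/(36 - 38) ≡ 33/41 mod 43. 41⁻¹ ≡ 21 (mod 43), so λ ≡ 5.
  x = λ² - 38 - 36 = 25 - 74 ≡ 37; y = λ·(38 - 37) - 34 ≡ 14. → (37, 14)
4P: (37, 14) + (36, 24). λ = (24 - 14)/(36 - 37) ≡ 10/42 mod 43. 42⁻¹ ≡ 42 (mod 43) since 42·42 = 1764 ≡ 1, so λ ≡ 33.
  x = λ² - 37 - 36 = 1089 - 73 ≡ 27; y = λ·(37 - 27) - 14 ≡ 15. → (27, 15)
5P: (27, 15) + (36, 24). λ = (24 - 15)/(36 - 27) ≡ 9/9 mod 43. 9⁻¹ ≡ 24 (mod 43), so λ ≡ 1.
  x = λ² - 27 - 36 = 1 - 63 ≡ 24; y = λ·(27 - 24) - 15 ≡ 31. → (24, 31)
6P: (24, 31) + (36, 24). λ = (24 - 31)/(36 - 24) ≡ 36/12 mod 43. 12⁻¹ ≡ 18 (mod 43), so λ ≡ 3.
  x = λ² - 24 - 36 = 9 - 60 ≡ 35; y = λ·(24 - 35) - 31 ≡ 22. → (35, 22)
7P: (35, 22) + (36, 24). λ = (24 - 22)/(36 - 35) ≡ 2/1 mod 43. 1⁻¹ ≡ 1 (mod 43), so λ ≡ 2.
  x = λ² - 35 - 36 = 4 - 71 ≡ 19; y = λ·(35 - 19) - 22 ≡ 10. → (19, 10)
8P: (19, 10) + (36, 24). λ = (24 - 10)/(36 - 19) ≡ 14/17 mod 43. 17⁻¹ ≡ 38 (mod 43) since 17·38 = 646 ≡ 1, so λ ≡ 16.
  x = λ² - 19 - 36 = 256 - 55 ≡ 29; y = λ·(19 - 29) - 10 ≡ 2. → (29, 2)

(29, 2)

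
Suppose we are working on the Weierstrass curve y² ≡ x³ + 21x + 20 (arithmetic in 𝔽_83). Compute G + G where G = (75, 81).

tangent at (75, 81): λ = (3·75² + 21)/(2·81) ≡ 47/79. 79⁻¹ ≡ 62 (mod 83), so λ ≡ 47·62 ≡ 9.
  x = λ² - 75 - 75 = 81 - 150 ≡ 14; y = λ·(75 - 14) - 81 ≡ 53. → (14, 53)

(14, 53)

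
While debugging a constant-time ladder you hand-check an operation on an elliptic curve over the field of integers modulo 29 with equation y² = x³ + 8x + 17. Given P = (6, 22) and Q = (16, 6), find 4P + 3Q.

(10, 16)

First 4P:
Repeated addition: build up to 4P.
2P: tangent at (6, 22): λ = (3·6² + 8)/(2·22) ≡ 0/15. 15⁻¹ ≡ 2 (mod 29), so λ ≡ 0·2 ≡ 0.
  x = λ² - 6 - 6 = 0 - 12 ≡ 17; y = λ·(6 - 17) - 22 ≡ 7. → (17, 7)
3P: (17, 7) + (6, 22). λ = (22 - 7)/(6 - 17) ≡ 15/18 mod 29. 18⁻¹ ≡ 21 (mod 29), so λ ≡ 25.
  x = λ² - 17 - 6 = 625 - 23 ≡ 22; y = λ·(17 - 22) - 7 ≡ 13. → (22, 13)
4P: (22, 13) + (6, 22). λ = (22 - 13)/(6 - 22) ≡ 9/13 mod 29. 13⁻¹ ≡ 9 (mod 29), so λ ≡ 23.
  x = λ² - 22 - 6 = 529 - 28 ≡ 8; y = λ·(22 - 8) - 13 ≡ 19. → (8, 19)
4P = (8, 19).
Next 3Q:
Repeated addition: build up to 3Q.
2Q: tangent at (16, 6): λ = (3·16² + 8)/(2·6) ≡ 22/12. 12⁻¹ ≡ 17 (mod 29), so λ ≡ 22·17 ≡ 26.
  x = λ² - 16 - 16 = 676 - 32 ≡ 6; y = λ·(16 - 6) - 6 ≡ 22. → (6, 22)
3Q: (6, 22) + (16, 6). λ = (6 - 22)/(16 - 6) ≡ 13/10 mod 29. 10⁻¹ ≡ 3 (mod 29), so λ ≡ 10.
  x = λ² - 6 - 16 = 100 - 22 ≡ 20; y = λ·(6 - 20) - 22 ≡ 12. → (20, 12)
3Q = (20, 12).
Finally 4P + 3Q:
(8, 19) + (20, 12). λ = (12 - 19)/(20 - 8) ≡ 22/12 mod 29. 12⁻¹ ≡ 17 (mod 29) since 12·17 = 204 ≡ 1, so λ ≡ 26.
  x = λ² - 8 - 20 = 676 - 28 ≡ 10; y = λ·(8 - 10) - 19 ≡ 16. → (10, 16)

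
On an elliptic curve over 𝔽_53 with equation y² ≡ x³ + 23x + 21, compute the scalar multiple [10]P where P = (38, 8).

(36, 32)

Double-and-add on 10 = (1010)₂. Start with P = (38, 8) for the leading 1-bit.
double: tangent at (38, 8): λ = (3·38² + 23)/(2·8) ≡ 9/16. 16⁻¹ ≡ 10 (mod 53), so λ ≡ 9·10 ≡ 37.
  x = λ² - 38 - 38 = 1369 - 76 ≡ 21; y = λ·(38 - 21) - 8 ≡ 38. → (21, 38)
double: tangent at (21, 38): λ = (3·21² + 23)/(2·38) ≡ 21/23. 23⁻¹ ≡ 30 (mod 53), so λ ≡ 21·30 ≡ 47.
  x = λ² - 21 - 21 = 2209 - 42 ≡ 47; y = λ·(21 - 47) - 38 ≡ 12. → (47, 12)
add P: (47, 12) + (38, 8). λ = (8 - 12)/(38 - 47) ≡ 49/44 mod 53. 44⁻¹ ≡ 47 (mod 53), so λ ≡ 24.
  x = λ² - 47 - 38 = 576 - 85 ≡ 14; y = λ·(47 - 14) - 12 ≡ 38. → (14, 38)
double: tangent at (14, 38): λ = (3·14² + 23)/(2·38) ≡ 28/23. 23⁻¹ ≡ 30 (mod 53), so λ ≡ 28·30 ≡ 45.
  x = λ² - 14 - 14 = 2025 - 28 ≡ 36; y = λ·(14 - 36) - 38 ≡ 32. → (36, 32)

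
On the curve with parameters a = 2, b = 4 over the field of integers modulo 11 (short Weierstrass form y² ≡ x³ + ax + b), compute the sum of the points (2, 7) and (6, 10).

(2, 7) + (6, 10). λ = (10 - 7)/(6 - 2) ≡ 3/4 mod 11. 4⁻¹ ≡ 3 (mod 11) since 4·3 = 12 ≡ 1, so λ ≡ 9.
  x = λ² - 2 - 6 = 81 - 8 ≡ 7; y = λ·(2 - 7) - 7 ≡ 3. → (7, 3)

(7, 3)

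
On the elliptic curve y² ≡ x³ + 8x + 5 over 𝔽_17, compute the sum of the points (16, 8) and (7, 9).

(16, 8) + (7, 9). λ = (9 - 8)/(7 - 16) ≡ 1/8 mod 17. 8⁻¹ ≡ 15 (mod 17), so λ ≡ 15.
  x = λ² - 16 - 7 = 225 - 23 ≡ 15; y = λ·(16 - 15) - 8 ≡ 7. → (15, 7)

(15, 7)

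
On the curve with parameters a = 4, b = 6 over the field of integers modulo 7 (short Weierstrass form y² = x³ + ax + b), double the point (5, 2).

tangent at (5, 2): λ = (3·5² + 4)/(2·2) ≡ 2/4. 4⁻¹ ≡ 2 (mod 7) since 4·2 = 8 ≡ 1, so λ ≡ 2·2 ≡ 4.
  x = λ² - 5 - 5 = 16 - 10 ≡ 6; y = λ·(5 - 6) - 2 ≡ 1. → (6, 1)

(6, 1)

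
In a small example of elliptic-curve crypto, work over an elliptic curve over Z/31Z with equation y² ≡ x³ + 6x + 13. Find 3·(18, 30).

Write Q = (18, 30).
Repeated addition: build up to 3Q.
2Q: tangent at (18, 30): λ = (3·18² + 6)/(2·30) ≡ 17/29. 29⁻¹ ≡ 15 (mod 31) since 29·15 = 435 ≡ 1, so λ ≡ 17·15 ≡ 7.
  x = λ² - 18 - 18 = 49 - 36 ≡ 13; y = λ·(18 - 13) - 30 ≡ 5. → (13, 5)
3Q: (13, 5) + (18, 30). λ = (30 - 5)/(18 - 13) ≡ 25/5 mod 31. 5⁻¹ ≡ 25 (mod 31), so λ ≡ 5.
  x = λ² - 13 - 18 = 25 - 31 ≡ 25; y = λ·(13 - 25) - 5 ≡ 28. → (25, 28)

(25, 28)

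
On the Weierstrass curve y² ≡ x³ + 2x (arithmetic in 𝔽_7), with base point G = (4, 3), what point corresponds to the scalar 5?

(4, 3)

Double-and-add on 5 = (101)₂. Start with G = (4, 3) for the leading 1-bit.
double: tangent at (4, 3): λ = (3·4² + 2)/(2·3) ≡ 1/6. 6⁻¹ ≡ 6 (mod 7), so λ ≡ 1·6 ≡ 6.
  x = λ² - 4 - 4 = 36 - 8 ≡ 0; y = λ·(4 - 0) - 3 ≡ 0. → (0, 0)
double: (0, 0) + (0, 0): same x and y₁ ≡ -y₂, so the sum is O.
add G: O + (4, 3) = (4, 3) (identity).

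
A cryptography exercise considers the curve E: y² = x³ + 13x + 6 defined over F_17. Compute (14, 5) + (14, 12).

The two points share x = 14 and their y-coordinates satisfy 5 + 12 ≡ 0 (mod 17), so they are inverses. Their sum is the point at infinity.

O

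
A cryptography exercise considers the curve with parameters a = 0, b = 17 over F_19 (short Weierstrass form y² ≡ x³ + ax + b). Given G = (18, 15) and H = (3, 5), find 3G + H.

(2, 5)

First 3G:
Repeated addition: build up to 3G.
2G: tangent at (18, 15): λ = (3·18² + 0)/(2·15) ≡ 3/11. 11⁻¹ ≡ 7 (mod 19), so λ ≡ 3·7 ≡ 2.
  x = λ² - 18 - 18 = 4 - 36 ≡ 6; y = λ·(18 - 6) - 15 ≡ 9. → (6, 9)
3G: (6, 9) + (18, 15). λ = (15 - 9)/(18 - 6) ≡ 6/12 mod 19. 12⁻¹ ≡ 8 (mod 19) since 12·8 = 96 ≡ 1, so λ ≡ 10.
  x = λ² - 6 - 18 = 100 - 24 ≡ 0; y = λ·(6 - 0) - 9 ≡ 13. → (0, 13)
3G = (0, 13).
Finally 3G + H:
(0, 13) + (3, 5). λ = (5 - 13)/(3 - 0) ≡ 11/3 mod 19. 3⁻¹ ≡ 13 (mod 19), so λ ≡ 10.
  x = λ² - 0 - 3 = 100 - 3 ≡ 2; y = λ·(0 - 2) - 13 ≡ 5. → (2, 5)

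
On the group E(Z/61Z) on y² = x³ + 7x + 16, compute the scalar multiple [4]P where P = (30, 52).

Double-and-add on 4 = (100)₂. Start with P = (30, 52) for the leading 1-bit.
double: tangent at (30, 52): λ = (3·30² + 7)/(2·52) ≡ 23/43. 43⁻¹ ≡ 44 (mod 61), so λ ≡ 23·44 ≡ 36.
  x = λ² - 30 - 30 = 1296 - 60 ≡ 16; y = λ·(30 - 16) - 52 ≡ 25. → (16, 25)
double: tangent at (16, 25): λ = (3·16² + 7)/(2·25) ≡ 43/50. 50⁻¹ ≡ 11 (mod 61), so λ ≡ 43·11 ≡ 46.
  x = λ² - 16 - 16 = 2116 - 32 ≡ 10; y = λ·(16 - 10) - 25 ≡ 7. → (10, 7)

(10, 7)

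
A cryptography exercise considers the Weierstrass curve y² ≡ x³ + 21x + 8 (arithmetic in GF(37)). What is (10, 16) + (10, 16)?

(5, 33)

tangent at (10, 16): λ = (3·10² + 21)/(2·16) ≡ 25/32. 32⁻¹ ≡ 22 (mod 37), so λ ≡ 25·22 ≡ 32.
  x = λ² - 10 - 10 = 1024 - 20 ≡ 5; y = λ·(10 - 5) - 16 ≡ 33. → (5, 33)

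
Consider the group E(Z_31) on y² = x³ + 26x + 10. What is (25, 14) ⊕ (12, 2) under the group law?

(25, 14) + (12, 2). λ = (2 - 14)/(12 - 25) ≡ 19/18 mod 31. 18⁻¹ ≡ 19 (mod 31) since 18·19 = 342 ≡ 1, so λ ≡ 20.
  x = λ² - 25 - 12 = 400 - 37 ≡ 22; y = λ·(25 - 22) - 14 ≡ 15. → (22, 15)

(22, 15)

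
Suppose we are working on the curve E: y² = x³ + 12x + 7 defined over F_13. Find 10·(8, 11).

(5, 6)

Write Q = (8, 11).
Double-and-add on 10 = (1010)₂. Start with Q = (8, 11) for the leading 1-bit.
double: tangent at (8, 11): λ = (3·8² + 12)/(2·11) ≡ 9/9. 9⁻¹ ≡ 3 (mod 13) since 9·3 = 27 ≡ 1, so λ ≡ 9·3 ≡ 1.
  x = λ² - 8 - 8 = 1 - 16 ≡ 11; y = λ·(8 - 11) - 11 ≡ 12. → (11, 12)
double: tangent at (11, 12): λ = (3·11² + 12)/(2·12) ≡ 11/11. 11⁻¹ ≡ 6 (mod 13), so λ ≡ 11·6 ≡ 1.
  x = λ² - 11 - 11 = 1 - 22 ≡ 5; y = λ·(11 - 5) - 12 ≡ 7. → (5, 7)
add Q: (5, 7) + (8, 11). λ = (11 - 7)/(8 - 5) ≡ 4/3 mod 13. 3⁻¹ ≡ 9 (mod 13), so λ ≡ 10.
  x = λ² - 5 - 8 = 100 - 13 ≡ 9; y = λ·(5 - 9) - 7 ≡ 5. → (9, 5)
double: tangent at (9, 5): λ = (3·9² + 12)/(2·5) ≡ 8/10. 10⁻¹ ≡ 4 (mod 13), so λ ≡ 8·4 ≡ 6.
  x = λ² - 9 - 9 = 36 - 18 ≡ 5; y = λ·(9 - 5) - 5 ≡ 6. → (5, 6)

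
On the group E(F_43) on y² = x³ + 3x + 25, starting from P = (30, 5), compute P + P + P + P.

Double-and-add on 4 = (100)₂. Start with P = (30, 5) for the leading 1-bit.
double: tangent at (30, 5): λ = (3·30² + 3)/(2·5) ≡ 37/10. 10⁻¹ ≡ 13 (mod 43), so λ ≡ 37·13 ≡ 8.
  x = λ² - 30 - 30 = 64 - 60 ≡ 4; y = λ·(30 - 4) - 5 ≡ 31. → (4, 31)
double: tangent at (4, 31): λ = (3·4² + 3)/(2·31) ≡ 8/19. 19⁻¹ ≡ 34 (mod 43) since 19·34 = 646 ≡ 1, so λ ≡ 8·34 ≡ 14.
  x = λ² - 4 - 4 = 196 - 8 ≡ 16; y = λ·(4 - 16) - 31 ≡ 16. → (16, 16)

(16, 16)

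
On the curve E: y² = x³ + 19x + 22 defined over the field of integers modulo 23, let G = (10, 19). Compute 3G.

Repeated addition: build up to 3G.
2G: tangent at (10, 19): λ = (3·10² + 19)/(2·19) ≡ 20/15. 15⁻¹ ≡ 20 (mod 23) since 15·20 = 300 ≡ 1, so λ ≡ 20·20 ≡ 9.
  x = λ² - 10 - 10 = 81 - 20 ≡ 15; y = λ·(10 - 15) - 19 ≡ 5. → (15, 5)
3G: (15, 5) + (10, 19). λ = (19 - 5)/(10 - 15) ≡ 14/18 mod 23. 18⁻¹ ≡ 9 (mod 23) since 18·9 = 162 ≡ 1, so λ ≡ 11.
  x = λ² - 15 - 10 = 121 - 25 ≡ 4; y = λ·(15 - 4) - 5 ≡ 1. → (4, 1)

(4, 1)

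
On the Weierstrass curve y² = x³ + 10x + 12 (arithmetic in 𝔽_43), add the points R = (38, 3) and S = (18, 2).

(38, 3) + (18, 2). λ = (2 - 3)/(18 - 38) ≡ 42/23 mod 43. 23⁻¹ ≡ 15 (mod 43), so λ ≡ 28.
  x = λ² - 38 - 18 = 784 - 56 ≡ 40; y = λ·(38 - 40) - 3 ≡ 27. → (40, 27)

(40, 27)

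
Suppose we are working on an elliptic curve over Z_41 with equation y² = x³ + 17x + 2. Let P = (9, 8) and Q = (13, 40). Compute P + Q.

(1, 15)

(9, 8) + (13, 40). λ = (40 - 8)/(13 - 9) ≡ 32/4 mod 41. 4⁻¹ ≡ 31 (mod 41) since 4·31 = 124 ≡ 1, so λ ≡ 8.
  x = λ² - 9 - 13 = 64 - 22 ≡ 1; y = λ·(9 - 1) - 8 ≡ 15. → (1, 15)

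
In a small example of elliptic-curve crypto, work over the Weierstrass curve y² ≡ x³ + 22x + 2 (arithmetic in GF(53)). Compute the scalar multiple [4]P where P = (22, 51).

(20, 42)

Double-and-add on 4 = (100)₂. Start with P = (22, 51) for the leading 1-bit.
double: tangent at (22, 51): λ = (3·22² + 22)/(2·51) ≡ 43/49. 49⁻¹ ≡ 13 (mod 53) since 49·13 = 637 ≡ 1, so λ ≡ 43·13 ≡ 29.
  x = λ² - 22 - 22 = 841 - 44 ≡ 2; y = λ·(22 - 2) - 51 ≡ 52. → (2, 52)
double: tangent at (2, 52): λ = (3·2² + 22)/(2·52) ≡ 34/51. 51⁻¹ ≡ 26 (mod 53) since 51·26 = 1326 ≡ 1, so λ ≡ 34·26 ≡ 36.
  x = λ² - 2 - 2 = 1296 - 4 ≡ 20; y = λ·(2 - 20) - 52 ≡ 42. → (20, 42)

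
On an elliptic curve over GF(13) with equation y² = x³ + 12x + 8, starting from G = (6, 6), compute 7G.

Double-and-add on 7 = (111)₂. Start with G = (6, 6) for the leading 1-bit.
double: tangent at (6, 6): λ = (3·6² + 12)/(2·6) ≡ 3/12. 12⁻¹ ≡ 12 (mod 13), so λ ≡ 3·12 ≡ 10.
  x = λ² - 6 - 6 = 100 - 12 ≡ 10; y = λ·(6 - 10) - 6 ≡ 6. → (10, 6)
add G: (10, 6) + (6, 6). λ = (6 - 6)/(6 - 10) ≡ 0/9 mod 13. 9⁻¹ ≡ 3 (mod 13), so λ ≡ 0.
  x = λ² - 10 - 6 = 0 - 16 ≡ 10; y = λ·(10 - 10) - 6 ≡ 7. → (10, 7)
double: tangent at (10, 7): λ = (3·10² + 12)/(2·7) ≡ 0/1. 1⁻¹ ≡ 1 (mod 13), so λ ≡ 0·1 ≡ 0.
  x = λ² - 10 - 10 = 0 - 20 ≡ 6; y = λ·(10 - 6) - 7 ≡ 6. → (6, 6)
add G: tangent at (6, 6): λ = (3·6² + 12)/(2·6) ≡ 3/12. 12⁻¹ ≡ 12 (mod 13), so λ ≡ 3·12 ≡ 10.
  x = λ² - 6 - 6 = 100 - 12 ≡ 10; y = λ·(6 - 10) - 6 ≡ 6. → (10, 6)

(10, 6)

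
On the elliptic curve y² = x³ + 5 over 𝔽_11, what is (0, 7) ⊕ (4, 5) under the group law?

(0, 7) + (4, 5). λ = (5 - 7)/(4 - 0) ≡ 9/4 mod 11. 4⁻¹ ≡ 3 (mod 11) since 4·3 = 12 ≡ 1, so λ ≡ 5.
  x = λ² - 0 - 4 = 25 - 4 ≡ 10; y = λ·(0 - 10) - 7 ≡ 9. → (10, 9)

(10, 9)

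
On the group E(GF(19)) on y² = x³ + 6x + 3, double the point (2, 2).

tangent at (2, 2): λ = (3·2² + 6)/(2·2) ≡ 18/4. 4⁻¹ ≡ 5 (mod 19), so λ ≡ 18·5 ≡ 14.
  x = λ² - 2 - 2 = 196 - 4 ≡ 2; y = λ·(2 - 2) - 2 ≡ 17. → (2, 17)

(2, 17)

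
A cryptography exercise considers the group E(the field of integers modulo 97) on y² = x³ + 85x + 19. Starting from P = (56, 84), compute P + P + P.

(18, 3)

Repeated addition: build up to 3P.
2P: tangent at (56, 84): λ = (3·56² + 85)/(2·84) ≡ 84/71. 71⁻¹ ≡ 41 (mod 97) since 71·41 = 2911 ≡ 1, so λ ≡ 84·41 ≡ 49.
  x = λ² - 56 - 56 = 2401 - 112 ≡ 58; y = λ·(56 - 58) - 84 ≡ 12. → (58, 12)
3P: (58, 12) + (56, 84). λ = (84 - 12)/(56 - 58) ≡ 72/95 mod 97. 95⁻¹ ≡ 48 (mod 97), so λ ≡ 61.
  x = λ² - 58 - 56 = 3721 - 114 ≡ 18; y = λ·(58 - 18) - 12 ≡ 3. → (18, 3)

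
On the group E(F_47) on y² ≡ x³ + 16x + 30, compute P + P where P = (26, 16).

(22, 28)

tangent at (26, 16): λ = (3·26² + 16)/(2·16) ≡ 23/32. 32⁻¹ ≡ 25 (mod 47) since 32·25 = 800 ≡ 1, so λ ≡ 23·25 ≡ 11.
  x = λ² - 26 - 26 = 121 - 52 ≡ 22; y = λ·(26 - 22) - 16 ≡ 28. → (22, 28)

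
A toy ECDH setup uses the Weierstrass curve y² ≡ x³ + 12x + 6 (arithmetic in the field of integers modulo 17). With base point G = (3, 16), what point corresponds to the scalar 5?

Repeated addition: build up to 5G.
2G: tangent at (3, 16): λ = (3·3² + 12)/(2·16) ≡ 5/15. 15⁻¹ ≡ 8 (mod 17), so λ ≡ 5·8 ≡ 6.
  x = λ² - 3 - 3 = 36 - 6 ≡ 13; y = λ·(3 - 13) - 16 ≡ 9. → (13, 9)
3G: (13, 9) + (3, 16). λ = (16 - 9)/(3 - 13) ≡ 7/7 mod 17. 7⁻¹ ≡ 5 (mod 17), so λ ≡ 1.
  x = λ² - 13 - 3 = 1 - 16 ≡ 2; y = λ·(13 - 2) - 9 ≡ 2. → (2, 2)
4G: (2, 2) + (3, 16). λ = (16 - 2)/(3 - 2) ≡ 14/1 mod 17. 1⁻¹ ≡ 1 (mod 17), so λ ≡ 14.
  x = λ² - 2 - 3 = 196 - 5 ≡ 4; y = λ·(2 - 4) - 2 ≡ 4. → (4, 4)
5G: (4, 4) + (3, 16). λ = (16 - 4)/(3 - 4) ≡ 12/16 mod 17. 16⁻¹ ≡ 16 (mod 17), so λ ≡ 5.
  x = λ² - 4 - 3 = 25 - 7 ≡ 1; y = λ·(4 - 1) - 4 ≡ 11. → (1, 11)

(1, 11)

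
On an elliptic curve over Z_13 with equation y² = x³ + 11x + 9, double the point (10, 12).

(3, 11)

tangent at (10, 12): λ = (3·10² + 11)/(2·12) ≡ 12/11. 11⁻¹ ≡ 6 (mod 13), so λ ≡ 12·6 ≡ 7.
  x = λ² - 10 - 10 = 49 - 20 ≡ 3; y = λ·(10 - 3) - 12 ≡ 11. → (3, 11)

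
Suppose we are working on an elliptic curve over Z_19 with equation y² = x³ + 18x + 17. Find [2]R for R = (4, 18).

(17, 12)

tangent at (4, 18): λ = (3·4² + 18)/(2·18) ≡ 9/17. 17⁻¹ ≡ 9 (mod 19), so λ ≡ 9·9 ≡ 5.
  x = λ² - 4 - 4 = 25 - 8 ≡ 17; y = λ·(4 - 17) - 18 ≡ 12. → (17, 12)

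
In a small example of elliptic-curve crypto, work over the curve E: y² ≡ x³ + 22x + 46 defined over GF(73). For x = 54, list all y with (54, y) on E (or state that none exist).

x³ + 22x + 46 = 158698 ≡ 69 (mod 73).
Square roots of 69 mod 73: 19 and 54 (since 19² = 361 ≡ 69).

19, 54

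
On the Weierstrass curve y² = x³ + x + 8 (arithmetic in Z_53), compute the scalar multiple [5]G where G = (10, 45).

Repeated addition: build up to 5G.
2G: tangent at (10, 45): λ = (3·10² + 1)/(2·45) ≡ 36/37. 37⁻¹ ≡ 43 (mod 53), so λ ≡ 36·43 ≡ 11.
  x = λ² - 10 - 10 = 121 - 20 ≡ 48; y = λ·(10 - 48) - 45 ≡ 14. → (48, 14)
3G: (48, 14) + (10, 45). λ = (45 - 14)/(10 - 48) ≡ 31/15 mod 53. 15⁻¹ ≡ 46 (mod 53), so λ ≡ 48.
  x = λ² - 48 - 10 = 2304 - 58 ≡ 20; y = λ·(48 - 20) - 14 ≡ 5. → (20, 5)
4G: (20, 5) + (10, 45). λ = (45 - 5)/(10 - 20) ≡ 40/43 mod 53. 43⁻¹ ≡ 37 (mod 53), so λ ≡ 49.
  x = λ² - 20 - 10 = 2401 - 30 ≡ 39; y = λ·(20 - 39) - 5 ≡ 18. → (39, 18)
5G: (39, 18) + (10, 45). λ = (45 - 18)/(10 - 39) ≡ 27/24 mod 53. 24⁻¹ ≡ 42 (mod 53) since 24·42 = 1008 ≡ 1, so λ ≡ 21.
  x = λ² - 39 - 10 = 441 - 49 ≡ 21; y = λ·(39 - 21) - 18 ≡ 42. → (21, 42)

(21, 42)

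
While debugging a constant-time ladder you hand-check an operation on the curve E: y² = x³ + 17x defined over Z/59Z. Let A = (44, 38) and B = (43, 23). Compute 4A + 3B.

(33, 53)

First 4A:
Double-and-add on 4 = (100)₂. Start with A = (44, 38) for the leading 1-bit.
double: tangent at (44, 38): λ = (3·44² + 17)/(2·38) ≡ 43/17. 17⁻¹ ≡ 7 (mod 59), so λ ≡ 43·7 ≡ 6.
  x = λ² - 44 - 44 = 36 - 88 ≡ 7; y = λ·(44 - 7) - 38 ≡ 7. → (7, 7)
double: tangent at (7, 7): λ = (3·7² + 17)/(2·7) ≡ 46/14. 14⁻¹ ≡ 38 (mod 59), so λ ≡ 46·38 ≡ 37.
  x = λ² - 7 - 7 = 1369 - 14 ≡ 57; y = λ·(7 - 57) - 7 ≡ 31. → (57, 31)
4A = (57, 31).
Next 3B:
Repeated addition: build up to 3B.
2B: tangent at (43, 23): λ = (3·43² + 17)/(2·23) ≡ 18/46. 46⁻¹ ≡ 9 (mod 59) since 46·9 = 414 ≡ 1, so λ ≡ 18·9 ≡ 44.
  x = λ² - 43 - 43 = 1936 - 86 ≡ 21; y = λ·(43 - 21) - 23 ≡ 1. → (21, 1)
3B: (21, 1) + (43, 23). λ = (23 - 1)/(43 - 21) ≡ 22/22 mod 59. 22⁻¹ ≡ 51 (mod 59) since 22·51 = 1122 ≡ 1, so λ ≡ 1.
  x = λ² - 21 - 43 = 1 - 64 ≡ 55; y = λ·(21 - 55) - 1 ≡ 24. → (55, 24)
3B = (55, 24).
Finally 4A + 3B:
(57, 31) + (55, 24). λ = (24 - 31)/(55 - 57) ≡ 52/57 mod 59. 57⁻¹ ≡ 29 (mod 59) since 57·29 = 1653 ≡ 1, so λ ≡ 33.
  x = λ² - 57 - 55 = 1089 - 112 ≡ 33; y = λ·(57 - 33) - 31 ≡ 53. → (33, 53)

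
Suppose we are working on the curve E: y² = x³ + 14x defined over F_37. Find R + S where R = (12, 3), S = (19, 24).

(15, 25)

(12, 3) + (19, 24). λ = (24 - 3)/(19 - 12) ≡ 21/7 mod 37. 7⁻¹ ≡ 16 (mod 37), so λ ≡ 3.
  x = λ² - 12 - 19 = 9 - 31 ≡ 15; y = λ·(12 - 15) - 3 ≡ 25. → (15, 25)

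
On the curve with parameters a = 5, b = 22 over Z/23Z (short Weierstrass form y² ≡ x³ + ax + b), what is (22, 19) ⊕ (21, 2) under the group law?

(16, 14)

(22, 19) + (21, 2). λ = (2 - 19)/(21 - 22) ≡ 6/22 mod 23. 22⁻¹ ≡ 22 (mod 23), so λ ≡ 17.
  x = λ² - 22 - 21 = 289 - 43 ≡ 16; y = λ·(22 - 16) - 19 ≡ 14. → (16, 14)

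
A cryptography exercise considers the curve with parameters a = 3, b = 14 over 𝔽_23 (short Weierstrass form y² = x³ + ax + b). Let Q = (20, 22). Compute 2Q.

(1, 15)

tangent at (20, 22): λ = (3·20² + 3)/(2·22) ≡ 7/21. 21⁻¹ ≡ 11 (mod 23), so λ ≡ 7·11 ≡ 8.
  x = λ² - 20 - 20 = 64 - 40 ≡ 1; y = λ·(20 - 1) - 22 ≡ 15. → (1, 15)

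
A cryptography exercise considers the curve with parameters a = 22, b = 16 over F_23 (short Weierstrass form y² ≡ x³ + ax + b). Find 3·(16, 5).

Write P = (16, 5).
Repeated addition: build up to 3P.
2P: tangent at (16, 5): λ = (3·16² + 22)/(2·5) ≡ 8/10. 10⁻¹ ≡ 7 (mod 23), so λ ≡ 8·7 ≡ 10.
  x = λ² - 16 - 16 = 100 - 32 ≡ 22; y = λ·(16 - 22) - 5 ≡ 4. → (22, 4)
3P: (22, 4) + (16, 5). λ = (5 - 4)/(16 - 22) ≡ 1/17 mod 23. 17⁻¹ ≡ 19 (mod 23), so λ ≡ 19.
  x = λ² - 22 - 16 = 361 - 38 ≡ 1; y = λ·(22 - 1) - 4 ≡ 4. → (1, 4)

(1, 4)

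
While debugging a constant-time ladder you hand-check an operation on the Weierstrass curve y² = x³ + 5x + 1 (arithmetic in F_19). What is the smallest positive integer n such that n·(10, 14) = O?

8

2P: tangent at (10, 14): λ = (3·10² + 5)/(2·14) ≡ 1/9. 9⁻¹ ≡ 17 (mod 19), so λ ≡ 1·17 ≡ 17.
  x = λ² - 10 - 10 = 289 - 20 ≡ 3; y = λ·(10 - 3) - 14 ≡ 10. → (3, 10)
3P: (3, 10) + (10, 14). λ = (14 - 10)/(10 - 3) ≡ 4/7 mod 19. 7⁻¹ ≡ 11 (mod 19), so λ ≡ 6.
  x = λ² - 3 - 10 = 36 - 13 ≡ 4; y = λ·(3 - 4) - 10 ≡ 3. → (4, 3)
4P: (4, 3) + (10, 14). λ = (14 - 3)/(10 - 4) ≡ 11/6 mod 19. 6⁻¹ ≡ 16 (mod 19), so λ ≡ 5.
  x = λ² - 4 - 10 = 25 - 14 ≡ 11; y = λ·(4 - 11) - 3 ≡ 0. → (11, 0)
5P: (11, 0) + (10, 14). λ = (14 - 0)/(10 - 11) ≡ 14/18 mod 19. 18⁻¹ ≡ 18 (mod 19), so λ ≡ 5.
  x = λ² - 11 - 10 = 25 - 21 ≡ 4; y = λ·(11 - 4) - 0 ≡ 16. → (4, 16)
6P: (4, 16) + (10, 14). λ = (14 - 16)/(10 - 4) ≡ 17/6 mod 19. 6⁻¹ ≡ 16 (mod 19), so λ ≡ 6.
  x = λ² - 4 - 10 = 36 - 14 ≡ 3; y = λ·(4 - 3) - 16 ≡ 9. → (3, 9)
7P: (3, 9) + (10, 14). λ = (14 - 9)/(10 - 3) ≡ 5/7 mod 19. 7⁻¹ ≡ 11 (mod 19) since 7·11 = 77 ≡ 1, so λ ≡ 17.
  x = λ² - 3 - 10 = 289 - 13 ≡ 10; y = λ·(3 - 10) - 9 ≡ 5. → (10, 5)
8P: (10, 5) + (10, 14): same x and y₁ ≡ -y₂, so the sum is O.
8P = O, so the order is 8.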